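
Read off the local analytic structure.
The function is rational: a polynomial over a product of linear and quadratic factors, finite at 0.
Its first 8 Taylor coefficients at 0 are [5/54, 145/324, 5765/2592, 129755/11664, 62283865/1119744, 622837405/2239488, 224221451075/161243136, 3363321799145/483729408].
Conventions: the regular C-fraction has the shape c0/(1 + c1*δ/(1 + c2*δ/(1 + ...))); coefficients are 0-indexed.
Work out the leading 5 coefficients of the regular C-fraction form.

Taylor coefficients (read off): a_0 = 5/54, a_1 = 145/324, a_2 = 5765/2592, a_3 = 129755/11664, a_4 = 62283865/1119744.
c0 = a_0 = 5/54. Peel one level at a time: if S = 1 + c*δ/S' with S'(0) = 1, then c is the δ-coefficient of S and S' = c*δ/(S - 1).
S_1 = c0/f = 1 + (-29/6)*δ + (-95/144)*δ^2 + ...; c1 = -29/6.
S_2 = c1*δ/(S_1 - 1) = 1 + (-95/696)*δ + (-76583/484416)*δ^2 + ...; c2 = -95/696.
S_3 = c2*δ/(S_2 - 1) = 1 + (-76583/66120)*δ + (14274/9025)*δ^2 + ...; c3 = -76583/66120.
S_4 = c3*δ/(S_3 - 1) = 1 + (764208/559645)*δ + ...; c4 = 764208/559645.

The regular C-fraction coefficients are [5/54, -29/6, -95/696, -76583/66120, 764208/559645].


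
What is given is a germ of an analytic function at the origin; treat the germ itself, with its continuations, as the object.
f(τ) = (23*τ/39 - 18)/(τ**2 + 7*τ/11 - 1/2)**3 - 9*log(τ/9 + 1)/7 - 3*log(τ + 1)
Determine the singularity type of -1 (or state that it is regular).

The term (-3)*log(1 - τ/(-1)) has argument 1 - -1/(-1) = 0 at -1: a logarithmic (infinitely-sheeted) branch point; the remaining terms are analytic or single-valued there.

The point is a logarithmic branch point.


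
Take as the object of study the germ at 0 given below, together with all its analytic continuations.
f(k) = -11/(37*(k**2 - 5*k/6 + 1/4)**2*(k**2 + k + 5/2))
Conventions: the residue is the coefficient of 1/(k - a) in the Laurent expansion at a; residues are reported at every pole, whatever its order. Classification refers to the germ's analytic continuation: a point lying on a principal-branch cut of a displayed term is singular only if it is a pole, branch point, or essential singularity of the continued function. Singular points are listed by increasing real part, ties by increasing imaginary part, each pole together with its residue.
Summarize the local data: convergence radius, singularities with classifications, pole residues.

Radius of convergence at 0: 1/2.
At (-1/2) - (3/2)*i: a pole of order 1; residue (557568/66933925) + (439824/66933925)*i.
At (-1/2) + (3/2)*i: a pole of order 1; residue (557568/66933925) - (439824/66933925)*i.
At (5/12) - ((1/12)*sqrt(11))*i: a pole of order 2; residue (-557568/66933925) - ((253954944/736273175)*sqrt(11))*i.
At (5/12) + ((1/12)*sqrt(11))*i: a pole of order 2; residue (-557568/66933925) + ((253954944/736273175)*sqrt(11))*i.

Denominator factor (k**2 + k + 5/2): discriminant -9, complex-conjugate roots (-1/2) + (3/2)*i and (-1/2) - (3/2)*i; poles of order 1, moduli (1/2)*sqrt(10) and (1/2)*sqrt(10).
Denominator factor (k**2 - 5*k/6 + 1/4)^2: discriminant -11/36, complex-conjugate roots (5/12) + ((1/12)*sqrt(11))*i and (5/12) - ((1/12)*sqrt(11))*i; poles of order 2, moduli 1/2 and 1/2.
The radius of convergence is the smallest modulus among the singular points: 1/2.
The factor k**2 + k + 5/2 splits as (k - a)(k - a') with a = (-1/2) - (3/2)*i, a' = (-1/2) + (3/2)*i. At the order-1 pole a set g(k) = (k - a)*f(k) = [-11/(37*(k**2 - 5*k/6 + 1/4)**2)] / (k - a').
Simple pole: residue = g(a) at a = (-1/2) - (3/2)*i, which is (557568/66933925) + (439824/66933925)*i.
The factor k**2 + k + 5/2 splits as (k - a)(k - a') with a = (-1/2) + (3/2)*i, a' = (-1/2) - (3/2)*i. At the order-1 pole a set g(k) = (k - a)*f(k) = [-11/(37*(k**2 - 5*k/6 + 1/4)**2)] / (k - a').
Simple pole: residue = g(a) at a = (-1/2) + (3/2)*i, which is (557568/66933925) - (439824/66933925)*i.
The factor k**2 - 5*k/6 + 1/4 splits as (k - a)(k - a') with a = (5/12) - ((1/12)*sqrt(11))*i, a' = (5/12) + ((1/12)*sqrt(11))*i. At the order-2 pole a set g(k) = (k - a)^2*f(k) = [-11/(37*(k**2 + k + 5/2))] / (k - a')^2.
Order-2 pole: residue = g'(a); g'((5/12) - ((1/12)*sqrt(11))*i) = (-557568/66933925) - ((253954944/736273175)*sqrt(11))*i, so the residue is (-557568/66933925) - ((253954944/736273175)*sqrt(11))*i.
The factor k**2 - 5*k/6 + 1/4 splits as (k - a)(k - a') with a = (5/12) + ((1/12)*sqrt(11))*i, a' = (5/12) - ((1/12)*sqrt(11))*i. At the order-2 pole a set g(k) = (k - a)^2*f(k) = [-11/(37*(k**2 + k + 5/2))] / (k - a')^2.
Order-2 pole: residue = g'(a); g'((5/12) + ((1/12)*sqrt(11))*i) = (-557568/66933925) + ((253954944/736273175)*sqrt(11))*i, so the residue is (-557568/66933925) + ((253954944/736273175)*sqrt(11))*i.
List the singular points by increasing real part (a conjugate pair: the negative imaginary part first).


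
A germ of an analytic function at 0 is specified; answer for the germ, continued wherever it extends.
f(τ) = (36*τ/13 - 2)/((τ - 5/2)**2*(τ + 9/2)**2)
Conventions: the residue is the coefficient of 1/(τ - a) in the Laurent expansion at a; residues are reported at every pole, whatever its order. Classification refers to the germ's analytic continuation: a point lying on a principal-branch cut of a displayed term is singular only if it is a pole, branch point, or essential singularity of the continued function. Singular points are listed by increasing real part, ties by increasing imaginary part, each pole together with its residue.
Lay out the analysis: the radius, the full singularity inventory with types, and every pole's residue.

Radius of convergence at 0: 5/2.
At -9/2: a pole of order 2; residue -124/4459.
At 5/2: a pole of order 2; residue 124/4459.

Denominator factor (τ + 9/2)^2: pole of order 2 at -9/2, modulus 9/2.
Denominator factor (τ - 5/2)^2: pole of order 2 at 5/2, modulus 5/2.
The radius of convergence is the smallest modulus among the singular points: 5/2.
At the order-2 pole -9/2 set g(τ) = (τ - (-9/2))^2*f(τ) = (36*τ/13 - 2)/(τ - 5/2)**2.
Order-2 pole: residue = g'(a); g'(-9/2) = -124/4459, so the residue is -124/4459.
At the order-2 pole 5/2 set g(τ) = (τ - (5/2))^2*f(τ) = (36*τ/13 - 2)/(τ + 9/2)**2.
Order-2 pole: residue = g'(a); g'(5/2) = 124/4459, so the residue is 124/4459.
List the singular points by increasing real part (a conjugate pair: the negative imaginary part first).


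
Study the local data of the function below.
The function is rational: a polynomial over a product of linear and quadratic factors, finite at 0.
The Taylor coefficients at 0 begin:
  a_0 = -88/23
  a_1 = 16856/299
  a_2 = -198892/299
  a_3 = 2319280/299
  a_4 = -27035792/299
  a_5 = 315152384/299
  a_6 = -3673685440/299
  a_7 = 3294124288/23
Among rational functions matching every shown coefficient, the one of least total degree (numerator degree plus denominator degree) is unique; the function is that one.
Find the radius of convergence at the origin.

No rational of total degree below 4 reproduces all 8 coefficients; solving the [2/2] Pade equations on them gives f(w) = (-w**2 + 34*w/13 - 22/23)/(w**2 + 3*w + 1/4), whose expansion matches every shown term.
Denominator factor (w**2 + 3*w + 1/4): discriminant 8, real irrational roots -3/2 + sqrt(2) and -3/2 - sqrt(2); poles of order 1, moduli 3/2 - sqrt(2) and 3/2 + sqrt(2).
The radius of convergence is the smallest modulus among the singular points: 3/2 - sqrt(2).

The radius of convergence is 3/2 - sqrt(2).


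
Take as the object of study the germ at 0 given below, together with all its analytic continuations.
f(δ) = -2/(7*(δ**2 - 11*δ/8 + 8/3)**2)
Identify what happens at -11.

The point is a regular point.

Denominator factors: δ**2 - 11*δ/8 + 8/3 = 3331/24 at δ = -11 — none vanishes.
So the germ continues analytically to -11.


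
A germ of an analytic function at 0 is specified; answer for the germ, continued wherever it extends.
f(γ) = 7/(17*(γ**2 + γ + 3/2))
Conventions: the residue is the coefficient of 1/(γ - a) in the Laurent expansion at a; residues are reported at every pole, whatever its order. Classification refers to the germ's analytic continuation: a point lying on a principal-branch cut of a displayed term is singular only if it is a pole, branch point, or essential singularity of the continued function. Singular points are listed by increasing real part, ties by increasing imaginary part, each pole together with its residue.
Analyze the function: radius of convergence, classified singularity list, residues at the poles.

Radius of convergence at 0: (1/2)*sqrt(6).
At (-1/2) - ((1/2)*sqrt(5))*i: a pole of order 1; residue ((7/85)*sqrt(5))*i.
At (-1/2) + ((1/2)*sqrt(5))*i: a pole of order 1; residue -((7/85)*sqrt(5))*i.

Denominator factor (γ**2 + γ + 3/2): discriminant -5, complex-conjugate roots (-1/2) + ((1/2)*sqrt(5))*i and (-1/2) - ((1/2)*sqrt(5))*i; poles of order 1, moduli (1/2)*sqrt(6) and (1/2)*sqrt(6).
The radius of convergence is the smallest modulus among the singular points: (1/2)*sqrt(6).
The factor γ**2 + γ + 3/2 splits as (γ - a)(γ - a') with a = (-1/2) - ((1/2)*sqrt(5))*i, a' = (-1/2) + ((1/2)*sqrt(5))*i. At the order-1 pole a set g(γ) = (γ - a)*f(γ) = [7/17] / (γ - a').
Simple pole: residue = g(a) at a = (-1/2) - ((1/2)*sqrt(5))*i, which is ((7/85)*sqrt(5))*i.
The factor γ**2 + γ + 3/2 splits as (γ - a)(γ - a') with a = (-1/2) + ((1/2)*sqrt(5))*i, a' = (-1/2) - ((1/2)*sqrt(5))*i. At the order-1 pole a set g(γ) = (γ - a)*f(γ) = [7/17] / (γ - a').
Simple pole: residue = g(a) at a = (-1/2) + ((1/2)*sqrt(5))*i, which is -((7/85)*sqrt(5))*i.
List the singular points by increasing real part (a conjugate pair: the negative imaginary part first).


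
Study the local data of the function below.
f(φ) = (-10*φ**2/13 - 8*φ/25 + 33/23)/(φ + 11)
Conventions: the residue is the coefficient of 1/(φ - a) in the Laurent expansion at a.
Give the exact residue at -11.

The residue is -658713/7475.

At the order-1 pole -11 set g(φ) = (φ - (-11))*f(φ) = -10*φ**2/13 - 8*φ/25 + 33/23.
Simple pole: residue = g(a) at a = -11, which is -658713/7475.


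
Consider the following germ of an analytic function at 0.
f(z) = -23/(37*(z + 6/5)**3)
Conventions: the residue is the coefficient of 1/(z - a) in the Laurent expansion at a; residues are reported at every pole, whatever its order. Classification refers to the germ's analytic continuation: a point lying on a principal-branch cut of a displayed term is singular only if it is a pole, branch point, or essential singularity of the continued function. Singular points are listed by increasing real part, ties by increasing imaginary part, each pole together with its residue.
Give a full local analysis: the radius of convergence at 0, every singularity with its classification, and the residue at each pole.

Denominator factor (z + 6/5)^3: pole of order 3 at -6/5, modulus 6/5.
The radius of convergence is the smallest modulus among the singular points: 6/5.
At the order-3 pole -6/5 set g(z) = (z - (-6/5))^3*f(z) = -23/37.
Order-3 pole: residue = g''(a)/2; g''(-6/5) = 0, so the residue is 0.

Radius of convergence at 0: 6/5.
At -6/5: a pole of order 3; residue 0.


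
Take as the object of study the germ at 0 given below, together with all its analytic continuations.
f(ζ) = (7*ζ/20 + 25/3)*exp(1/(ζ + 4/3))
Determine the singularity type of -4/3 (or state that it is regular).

The point is an essential singularity.

The exponent 1/(ζ - (-4/3)) has a pole at -4/3, so exp(1/(ζ - (-4/3))) takes every nonzero value near it: an essential singularity (not a pole of any order).


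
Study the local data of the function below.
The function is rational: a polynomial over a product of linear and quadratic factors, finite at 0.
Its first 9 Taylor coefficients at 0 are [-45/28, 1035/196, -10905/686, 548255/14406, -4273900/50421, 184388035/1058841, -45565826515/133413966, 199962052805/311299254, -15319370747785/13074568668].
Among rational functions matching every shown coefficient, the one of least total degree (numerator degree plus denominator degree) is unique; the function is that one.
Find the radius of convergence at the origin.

No rational of total degree below 7 reproduces all 9 coefficients; solving the [0/7] Pade equations on them gives f(θ) = 5/(4*(θ + 7/9)*(θ**2 - 2*θ/3 - 1)**3), whose expansion matches every shown term.
Denominator factor (θ + 7/9): pole of order 1 at -7/9, modulus 7/9.
Denominator factor (θ**2 - 2*θ/3 - 1)^3: discriminant 40/9, real irrational roots 1/3 + (1/3)*sqrt(10) and 1/3 - (1/3)*sqrt(10); poles of order 3, moduli 1/3 + (1/3)*sqrt(10) and -1/3 + (1/3)*sqrt(10).
The radius of convergence is the smallest modulus among the singular points: -1/3 + (1/3)*sqrt(10).

The radius of convergence is -1/3 + (1/3)*sqrt(10).


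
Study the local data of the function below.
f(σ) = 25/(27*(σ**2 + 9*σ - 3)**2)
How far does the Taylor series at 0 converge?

Denominator factor (σ**2 + 9*σ - 3)^2: discriminant 93, real irrational roots -9/2 + (1/2)*sqrt(93) and -9/2 - (1/2)*sqrt(93); poles of order 2, moduli -9/2 + (1/2)*sqrt(93) and 9/2 + (1/2)*sqrt(93).
The radius of convergence is the smallest modulus among the singular points: -9/2 + (1/2)*sqrt(93).

The radius of convergence is -9/2 + (1/2)*sqrt(93).


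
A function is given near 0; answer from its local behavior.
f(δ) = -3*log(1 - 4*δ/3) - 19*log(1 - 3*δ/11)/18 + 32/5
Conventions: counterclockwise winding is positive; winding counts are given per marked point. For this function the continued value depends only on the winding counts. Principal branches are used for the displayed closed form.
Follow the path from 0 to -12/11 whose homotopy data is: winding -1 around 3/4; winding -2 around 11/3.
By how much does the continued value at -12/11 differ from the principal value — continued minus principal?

The rational part is single-valued and drops out of the difference; each branch term changes only by its own monodromy.
(-19/18)*log(1 - δ/(11/3)): each positive loop around 11/3 adds 2*pi*i to the log, so winding -2 contributes (-19/18)*(-2)*2*pi*i = (38/9)*pi*i.
(-3)*log(1 - δ/(3/4)): each positive loop around 3/4 adds 2*pi*i to the log, so winding -1 contributes (-3)*(-1)*2*pi*i = (6)*pi*i.
Summing the contributions at δ = -12/11 gives (92/9)*pi*i.

Continued minus principal equals (92/9)*pi*i.


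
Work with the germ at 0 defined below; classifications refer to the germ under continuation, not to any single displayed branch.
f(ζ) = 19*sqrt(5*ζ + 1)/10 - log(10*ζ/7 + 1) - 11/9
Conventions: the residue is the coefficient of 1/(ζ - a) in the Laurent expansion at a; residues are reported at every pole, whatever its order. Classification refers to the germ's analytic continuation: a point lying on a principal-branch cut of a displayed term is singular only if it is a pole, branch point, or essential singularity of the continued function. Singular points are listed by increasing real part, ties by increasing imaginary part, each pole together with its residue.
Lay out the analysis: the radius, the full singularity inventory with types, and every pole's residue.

Radius of convergence at 0: 1/5.
At -7/10: a logarithmic branch point.
At -1/5: an algebraic (square-root) branch point.

Branch term (-1)*log(1 - ζ/(-7/10)): its argument vanishes at ζ = -7/10, a logarithmic branch point, modulus 7/10.
Branch term (19/10)*sqrt(1 - ζ/(-1/5)): its argument vanishes at ζ = -1/5, a square-root branch point, modulus 1/5.
The radius of convergence is the smallest modulus among the singular points: 1/5.
List the singular points by increasing real part (a conjugate pair: the negative imaginary part first).


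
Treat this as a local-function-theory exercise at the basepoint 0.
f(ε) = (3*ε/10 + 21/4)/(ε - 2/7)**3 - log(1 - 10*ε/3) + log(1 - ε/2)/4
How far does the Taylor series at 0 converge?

The radius of convergence is 2/7.

Denominator factor (ε - 2/7)^3: pole of order 3 at 2/7, modulus 2/7.
Branch term (-1)*log(1 - ε/(3/10)): its argument vanishes at ε = 3/10, a logarithmic branch point, modulus 3/10.
Branch term (1/4)*log(1 - ε/(2)): its argument vanishes at ε = 2, a logarithmic branch point, modulus 2.
The radius of convergence is the smallest modulus among the singular points: 2/7.


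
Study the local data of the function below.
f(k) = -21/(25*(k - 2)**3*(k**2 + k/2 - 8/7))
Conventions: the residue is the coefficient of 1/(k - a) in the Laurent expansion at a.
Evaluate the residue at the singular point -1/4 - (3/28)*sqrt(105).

The factor k**2 + k/2 - 8/7 splits as (k - a)(k - a') with a = -1/4 - (3/28)*sqrt(105), a' = -1/4 + (3/28)*sqrt(105). At the order-1 pole a set g(k) = (k - a)*f(k) = [-21/(25*(k - 2)**3)] / (k - a').
Simple pole: residue = g(a) at a = -1/4 - (3/28)*sqrt(105), which is 5831/48600 - (343/27000)*sqrt(105).

The residue is 5831/48600 - (343/27000)*sqrt(105).


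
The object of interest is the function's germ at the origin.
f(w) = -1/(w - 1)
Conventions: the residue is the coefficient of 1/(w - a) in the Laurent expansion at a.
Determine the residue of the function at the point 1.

At the order-1 pole 1 set g(w) = (w - (1))*f(w) = -1.
Simple pole: residue = g(a) at a = 1, which is -1.

The residue is -1.


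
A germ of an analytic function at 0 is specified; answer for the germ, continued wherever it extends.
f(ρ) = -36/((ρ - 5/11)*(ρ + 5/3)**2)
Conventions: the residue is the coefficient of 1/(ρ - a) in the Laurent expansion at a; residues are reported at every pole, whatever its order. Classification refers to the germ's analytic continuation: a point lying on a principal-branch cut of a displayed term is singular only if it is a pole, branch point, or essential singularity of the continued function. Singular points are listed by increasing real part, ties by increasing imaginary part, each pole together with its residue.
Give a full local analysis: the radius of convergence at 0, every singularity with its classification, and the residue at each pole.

Denominator factor (ρ - 5/11): pole of order 1 at 5/11, modulus 5/11.
Denominator factor (ρ + 5/3)^2: pole of order 2 at -5/3, modulus 5/3.
The radius of convergence is the smallest modulus among the singular points: 5/11.
At the order-2 pole -5/3 set g(ρ) = (ρ - (-5/3))^2*f(ρ) = -36/(ρ - 5/11).
Order-2 pole: residue = g'(a); g'(-5/3) = 9801/1225, so the residue is 9801/1225.
At the order-1 pole 5/11 set g(ρ) = (ρ - (5/11))*f(ρ) = -36/(ρ + 5/3)**2.
Simple pole: residue = g(a) at a = 5/11, which is -9801/1225.
List the singular points by increasing real part (a conjugate pair: the negative imaginary part first).

Radius of convergence at 0: 5/11.
At -5/3: a pole of order 2; residue 9801/1225.
At 5/11: a pole of order 1; residue -9801/1225.


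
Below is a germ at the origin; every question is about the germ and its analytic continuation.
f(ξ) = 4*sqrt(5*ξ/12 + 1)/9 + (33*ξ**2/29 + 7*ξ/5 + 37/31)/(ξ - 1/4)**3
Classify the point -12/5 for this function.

The point is an algebraic (square-root) branch point.

The term (4/9)*sqrt(1 - ξ/(-12/5)) has argument 1 - -12/5/(-12/5) = 0 at -12/5: a square-root (algebraic, two-sheeted) branch point; the remaining terms are analytic or single-valued there.


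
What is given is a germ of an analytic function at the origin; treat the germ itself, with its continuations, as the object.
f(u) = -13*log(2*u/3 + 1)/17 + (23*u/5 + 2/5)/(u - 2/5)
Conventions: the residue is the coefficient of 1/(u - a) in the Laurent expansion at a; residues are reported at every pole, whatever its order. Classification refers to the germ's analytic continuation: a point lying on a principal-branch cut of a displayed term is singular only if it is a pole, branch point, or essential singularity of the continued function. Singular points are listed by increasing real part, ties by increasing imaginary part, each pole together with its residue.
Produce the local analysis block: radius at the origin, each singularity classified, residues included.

Radius of convergence at 0: 2/5.
At -3/2: a logarithmic branch point.
At 2/5: a pole of order 1; residue 56/25.

Denominator factor (u - 2/5): pole of order 1 at 2/5, modulus 2/5.
Branch term (-13/17)*log(1 - u/(-3/2)): its argument vanishes at u = -3/2, a logarithmic branch point, modulus 3/2.
The radius of convergence is the smallest modulus among the singular points: 2/5.
The branch term is analytic at 2/5 and contributes nothing to the residue; only the rational part matters.
At the order-1 pole 2/5 set g(u) = (u - (2/5))*(rational part) = 23*u/5 + 2/5.
Simple pole: residue = g(a) at a = 2/5, which is 56/25.
List the singular points by increasing real part (a conjugate pair: the negative imaginary part first).


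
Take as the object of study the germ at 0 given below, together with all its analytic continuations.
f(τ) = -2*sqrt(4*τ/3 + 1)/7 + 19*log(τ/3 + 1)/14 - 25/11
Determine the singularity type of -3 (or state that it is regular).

The point is a logarithmic branch point.

The term (19/14)*log(1 - τ/(-3)) has argument 1 - -3/(-3) = 0 at -3: a logarithmic (infinitely-sheeted) branch point; the remaining terms are analytic or single-valued there.


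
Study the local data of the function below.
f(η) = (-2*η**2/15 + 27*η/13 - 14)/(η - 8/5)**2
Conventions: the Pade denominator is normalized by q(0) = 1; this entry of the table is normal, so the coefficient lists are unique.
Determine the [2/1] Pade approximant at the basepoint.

Taylor coefficients needed (expand at 0): a_0 = -175/32, a_1 = -10025/1664, a_2 = -435035/79872, a_3 = -355825/79872.
Write the denominator as Q(η) = 1 + q1*η. Requiring Q*f - P = O(η^4) with deg P <= 2 kills the coefficients of η^3..η^3 in Q*f:
  η^3: a_3 + q1*a_2 = 0, i.e. -355825/79872 + (-435035/79872)*q1 = 0.
Solving this linear system: q1 = -71165/87007.
The numerator is Q*f truncated at degree 2: P0 = a_0 = -175/32; P1 = a_1 + q1*a_0 = -224643675/144779648; P2 = a_2 + q1*a_1 = -3606492245/6949423104.

The Pade approximant has numerator coefficients [-175/32, -224643675/144779648, -3606492245/6949423104]; denominator coefficients [1, -71165/87007].


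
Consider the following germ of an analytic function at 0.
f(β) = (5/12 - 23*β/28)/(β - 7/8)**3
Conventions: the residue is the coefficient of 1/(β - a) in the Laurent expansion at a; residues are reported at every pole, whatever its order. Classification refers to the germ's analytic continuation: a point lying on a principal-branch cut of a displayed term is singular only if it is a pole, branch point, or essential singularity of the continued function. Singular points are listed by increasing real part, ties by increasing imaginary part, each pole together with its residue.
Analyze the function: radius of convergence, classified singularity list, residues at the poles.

Radius of convergence at 0: 7/8.
At 7/8: a pole of order 3; residue 0.

Denominator factor (β - 7/8)^3: pole of order 3 at 7/8, modulus 7/8.
The radius of convergence is the smallest modulus among the singular points: 7/8.
At the order-3 pole 7/8 set g(β) = (β - (7/8))^3*f(β) = 5/12 - 23*β/28.
Order-3 pole: residue = g''(a)/2; g''(7/8) = 0, so the residue is 0.


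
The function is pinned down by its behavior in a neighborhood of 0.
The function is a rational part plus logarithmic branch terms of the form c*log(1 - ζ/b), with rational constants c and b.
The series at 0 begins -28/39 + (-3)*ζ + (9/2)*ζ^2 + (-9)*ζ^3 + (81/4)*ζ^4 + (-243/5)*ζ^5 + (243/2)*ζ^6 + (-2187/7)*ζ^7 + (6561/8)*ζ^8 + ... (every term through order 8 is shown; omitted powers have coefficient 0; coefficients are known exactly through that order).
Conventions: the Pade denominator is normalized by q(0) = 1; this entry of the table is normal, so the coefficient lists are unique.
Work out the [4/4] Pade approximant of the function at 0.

Taylor coefficients needed (read off): a_0 = -28/39, a_1 = -3, a_2 = 9/2, a_3 = -9, a_4 = 81/4, a_5 = -243/5, a_6 = 243/2, a_7 = -2187/7, a_8 = 6561/8.
Write the denominator as Q(ζ) = 1 + q1*ζ + q2*ζ^2 + q3*ζ^3 + q4*ζ^4. Requiring Q*f - P = O(ζ^9) with deg P <= 4 kills the coefficients of ζ^5..ζ^8 in Q*f:
  ζ^5: a_5 + q1*a_4 + q2*a_3 + q3*a_2 + q4*a_1 = 0, i.e. -243/5 + (81/4)*q1 + (-9)*q2 + (9/2)*q3 + (-3)*q4 = 0.
  ζ^6: a_6 + q1*a_5 + q2*a_4 + q3*a_3 + q4*a_2 = 0, i.e. 243/2 + (-243/5)*q1 + (81/4)*q2 + (-9)*q3 + (9/2)*q4 = 0.
  ζ^7: a_7 + q1*a_6 + q2*a_5 + q3*a_4 + q4*a_3 = 0, i.e. -2187/7 + (243/2)*q1 + (-243/5)*q2 + (81/4)*q3 + (-9)*q4 = 0.
  ζ^8: a_8 + q1*a_7 + q2*a_6 + q3*a_5 + q4*a_4 = 0, i.e. 6561/8 + (-2187/7)*q1 + (243/2)*q2 + (-243/5)*q3 + (81/4)*q4 = 0.
Solving this linear system: q1 = 6, q2 = 81/7, q3 = 54/7, q4 = 81/70.
The numerator is Q*f truncated at degree 4: P0 = a_0 = -28/39; P1 = a_1 + q1*a_0 = -95/13; P2 = a_2 + q1*a_1 + q2*a_0 = -567/26; P3 = a_3 + q1*a_2 + q2*a_1 + q3*a_0 = -2025/91; P4 = a_4 + q1*a_3 + q2*a_2 + q3*a_1 + q4*a_0 = -10287/1820.

The Pade approximant has numerator coefficients [-28/39, -95/13, -567/26, -2025/91, -10287/1820]; denominator coefficients [1, 6, 81/7, 54/7, 81/70].


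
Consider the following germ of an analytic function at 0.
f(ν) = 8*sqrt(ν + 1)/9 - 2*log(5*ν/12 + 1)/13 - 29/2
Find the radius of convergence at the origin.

The radius of convergence is 1.

Branch term (8/9)*sqrt(1 - ν/(-1)): its argument vanishes at ν = -1, a square-root branch point, modulus 1.
Branch term (-2/13)*log(1 - ν/(-12/5)): its argument vanishes at ν = -12/5, a logarithmic branch point, modulus 12/5.
The radius of convergence is the smallest modulus among the singular points: 1.


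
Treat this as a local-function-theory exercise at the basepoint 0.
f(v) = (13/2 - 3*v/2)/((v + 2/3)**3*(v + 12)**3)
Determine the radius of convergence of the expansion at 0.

Denominator factor (v + 12)^3: pole of order 3 at -12, modulus 12.
Denominator factor (v + 2/3)^3: pole of order 3 at -2/3, modulus 2/3.
The radius of convergence is the smallest modulus among the singular points: 2/3.

The radius of convergence is 2/3.


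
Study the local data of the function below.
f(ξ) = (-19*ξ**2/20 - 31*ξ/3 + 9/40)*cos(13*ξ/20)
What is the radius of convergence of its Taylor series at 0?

The radius of convergence is infinite.

The factor cos(13*ξ/20) is entire and contributes no finite singular point.
The polynomial part has no poles.
No finite singular points: the Taylor series at 0 converges everywhere.


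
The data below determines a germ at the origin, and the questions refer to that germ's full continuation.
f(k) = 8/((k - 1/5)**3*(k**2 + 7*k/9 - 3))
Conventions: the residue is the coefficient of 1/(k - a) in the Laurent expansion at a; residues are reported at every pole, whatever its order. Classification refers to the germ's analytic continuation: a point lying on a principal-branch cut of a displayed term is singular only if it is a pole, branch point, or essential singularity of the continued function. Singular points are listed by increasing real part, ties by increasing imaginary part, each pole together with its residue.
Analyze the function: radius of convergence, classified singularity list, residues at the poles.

Radius of convergence at 0: 1/5.
At -7/18 - (1/18)*sqrt(1021): a pole of order 1; residue 190980000/251239591 - (4733271000/256515622411)*sqrt(1021).
At 1/5: a pole of order 3; residue -381960000/251239591.
At -7/18 + (1/18)*sqrt(1021): a pole of order 1; residue 190980000/251239591 + (4733271000/256515622411)*sqrt(1021).

Denominator factor (k - 1/5)^3: pole of order 3 at 1/5, modulus 1/5.
Denominator factor (k**2 + 7*k/9 - 3): discriminant 1021/81, real irrational roots -7/18 + (1/18)*sqrt(1021) and -7/18 - (1/18)*sqrt(1021); poles of order 1, moduli -7/18 + (1/18)*sqrt(1021) and 7/18 + (1/18)*sqrt(1021).
The radius of convergence is the smallest modulus among the singular points: 1/5.
The factor k**2 + 7*k/9 - 3 splits as (k - a)(k - a') with a = -7/18 - (1/18)*sqrt(1021), a' = -7/18 + (1/18)*sqrt(1021). At the order-1 pole a set g(k) = (k - a)*f(k) = [8/(k - 1/5)**3] / (k - a').
Simple pole: residue = g(a) at a = -7/18 - (1/18)*sqrt(1021), which is 190980000/251239591 - (4733271000/256515622411)*sqrt(1021).
At the order-3 pole 1/5 set g(k) = (k - (1/5))^3*f(k) = 8/(k**2 + 7*k/9 - 3).
Order-3 pole: residue = g''(a)/2; g''(1/5) = -763920000/251239591, so the residue is -381960000/251239591.
The factor k**2 + 7*k/9 - 3 splits as (k - a)(k - a') with a = -7/18 + (1/18)*sqrt(1021), a' = -7/18 - (1/18)*sqrt(1021). At the order-1 pole a set g(k) = (k - a)*f(k) = [8/(k - 1/5)**3] / (k - a').
Simple pole: residue = g(a) at a = -7/18 + (1/18)*sqrt(1021), which is 190980000/251239591 + (4733271000/256515622411)*sqrt(1021).
List the singular points by increasing real part (a conjugate pair: the negative imaginary part first).


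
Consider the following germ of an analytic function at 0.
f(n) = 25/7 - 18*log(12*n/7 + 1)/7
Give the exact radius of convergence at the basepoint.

Branch term (-18/7)*log(1 - n/(-7/12)): its argument vanishes at n = -7/12, a logarithmic branch point, modulus 7/12.
The radius of convergence is the smallest modulus among the singular points: 7/12.

The radius of convergence is 7/12.


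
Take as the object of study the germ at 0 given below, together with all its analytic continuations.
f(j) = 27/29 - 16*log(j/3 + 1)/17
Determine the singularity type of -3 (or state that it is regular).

The term (-16/17)*log(1 - j/(-3)) has argument 1 - -3/(-3) = 0 at -3: a logarithmic (infinitely-sheeted) branch point; the remaining terms are analytic or single-valued there.

The point is a logarithmic branch point.


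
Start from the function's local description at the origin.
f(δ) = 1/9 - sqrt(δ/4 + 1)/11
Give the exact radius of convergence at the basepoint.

Branch term (-1/11)*sqrt(1 - δ/(-4)): its argument vanishes at δ = -4, a square-root branch point, modulus 4.
The radius of convergence is the smallest modulus among the singular points: 4.

The radius of convergence is 4.


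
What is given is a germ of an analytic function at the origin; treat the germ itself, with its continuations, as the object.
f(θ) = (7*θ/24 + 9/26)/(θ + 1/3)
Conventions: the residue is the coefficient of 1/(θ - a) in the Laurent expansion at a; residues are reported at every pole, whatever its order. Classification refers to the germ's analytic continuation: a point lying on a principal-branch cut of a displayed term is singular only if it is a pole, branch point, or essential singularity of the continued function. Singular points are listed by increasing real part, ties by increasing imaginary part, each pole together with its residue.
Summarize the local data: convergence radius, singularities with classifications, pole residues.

Radius of convergence at 0: 1/3.
At -1/3: a pole of order 1; residue 233/936.

Denominator factor (θ + 1/3): pole of order 1 at -1/3, modulus 1/3.
The radius of convergence is the smallest modulus among the singular points: 1/3.
At the order-1 pole -1/3 set g(θ) = (θ - (-1/3))*f(θ) = 7*θ/24 + 9/26.
Simple pole: residue = g(a) at a = -1/3, which is 233/936.


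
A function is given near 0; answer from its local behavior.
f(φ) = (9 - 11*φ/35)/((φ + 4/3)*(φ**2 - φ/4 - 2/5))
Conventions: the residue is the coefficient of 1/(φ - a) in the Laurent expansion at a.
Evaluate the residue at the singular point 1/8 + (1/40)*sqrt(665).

The factor φ**2 - φ/4 - 2/5 splits as (φ - a)(φ - a') with a = 1/8 + (1/40)*sqrt(665), a' = 1/8 - (1/40)*sqrt(665). At the order-1 pole a set g(φ) = (φ - a)*f(φ) = [(9 - 11*φ/35)/(φ + 4/3)] / (φ - a').
Simple pole: residue = g(a) at a = 1/8 + (1/40)*sqrt(665), which is -2967/1078 + (23757/102410)*sqrt(665).

The residue is -2967/1078 + (23757/102410)*sqrt(665).


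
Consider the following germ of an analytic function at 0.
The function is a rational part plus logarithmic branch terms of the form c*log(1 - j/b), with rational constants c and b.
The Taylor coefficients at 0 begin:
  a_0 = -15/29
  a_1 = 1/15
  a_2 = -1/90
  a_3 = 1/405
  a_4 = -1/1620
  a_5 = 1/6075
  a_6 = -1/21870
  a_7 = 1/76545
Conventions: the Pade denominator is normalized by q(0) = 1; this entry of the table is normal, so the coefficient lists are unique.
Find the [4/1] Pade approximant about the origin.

The Pade approximant has numerator coefficients [-15/29, -31/435, 1/150, -1/2025, 1/24300]; denominator coefficients [1, 4/15].

Taylor coefficients needed (read off): a_0 = -15/29, a_1 = 1/15, a_2 = -1/90, a_3 = 1/405, a_4 = -1/1620, a_5 = 1/6075.
Write the denominator as Q(j) = 1 + q1*j. Requiring Q*f - P = O(j^6) with deg P <= 4 kills the coefficients of j^5..j^5 in Q*f:
  j^5: a_5 + q1*a_4 = 0, i.e. 1/6075 + (-1/1620)*q1 = 0.
Solving this linear system: q1 = 4/15.
The numerator is Q*f truncated at degree 4: P0 = a_0 = -15/29; P1 = a_1 + q1*a_0 = -31/435; P2 = a_2 + q1*a_1 = 1/150; P3 = a_3 + q1*a_2 = -1/2025; P4 = a_4 + q1*a_3 = 1/24300.


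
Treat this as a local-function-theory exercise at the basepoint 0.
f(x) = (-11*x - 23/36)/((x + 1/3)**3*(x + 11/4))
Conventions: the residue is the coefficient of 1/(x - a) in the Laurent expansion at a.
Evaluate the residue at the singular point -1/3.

The residue is 51168/24389.

At the order-3 pole -1/3 set g(x) = (x - (-1/3))^3*f(x) = (-11*x - 23/36)/(x + 11/4).
Order-3 pole: residue = g''(a)/2; g''(-1/3) = 102336/24389, so the residue is 51168/24389.


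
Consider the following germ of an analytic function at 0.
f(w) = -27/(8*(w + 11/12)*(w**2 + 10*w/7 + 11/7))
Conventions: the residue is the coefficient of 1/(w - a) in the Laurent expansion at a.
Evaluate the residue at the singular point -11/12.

At the order-1 pole -11/12 set g(w) = (w - (-11/12))*f(w) = -27/(8*(w**2 + 10*w/7 + 11/7)).
Simple pole: residue = g(a) at a = -11/12, which is -3402/1111.

The residue is -3402/1111.


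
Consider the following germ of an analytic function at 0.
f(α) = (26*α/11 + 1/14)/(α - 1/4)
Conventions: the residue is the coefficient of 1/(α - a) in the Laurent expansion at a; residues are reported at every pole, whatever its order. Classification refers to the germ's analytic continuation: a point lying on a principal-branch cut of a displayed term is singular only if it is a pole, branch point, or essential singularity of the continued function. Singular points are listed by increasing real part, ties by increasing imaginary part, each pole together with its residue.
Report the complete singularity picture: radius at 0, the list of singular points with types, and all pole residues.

Denominator factor (α - 1/4): pole of order 1 at 1/4, modulus 1/4.
The radius of convergence is the smallest modulus among the singular points: 1/4.
At the order-1 pole 1/4 set g(α) = (α - (1/4))*f(α) = 26*α/11 + 1/14.
Simple pole: residue = g(a) at a = 1/4, which is 51/77.

Radius of convergence at 0: 1/4.
At 1/4: a pole of order 1; residue 51/77.


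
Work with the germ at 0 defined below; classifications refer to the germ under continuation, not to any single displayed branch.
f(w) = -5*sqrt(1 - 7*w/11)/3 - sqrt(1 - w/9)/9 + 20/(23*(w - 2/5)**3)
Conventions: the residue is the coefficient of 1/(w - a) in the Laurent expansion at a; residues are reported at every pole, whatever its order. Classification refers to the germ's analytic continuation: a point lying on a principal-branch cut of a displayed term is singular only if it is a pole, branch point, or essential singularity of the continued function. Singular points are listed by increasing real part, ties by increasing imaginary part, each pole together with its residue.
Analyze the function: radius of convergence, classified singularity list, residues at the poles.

Radius of convergence at 0: 2/5.
At 2/5: a pole of order 3; residue 0.
At 11/7: an algebraic (square-root) branch point.
At 9: an algebraic (square-root) branch point.

Denominator factor (w - 2/5)^3: pole of order 3 at 2/5, modulus 2/5.
Branch term (-5/3)*sqrt(1 - w/(11/7)): its argument vanishes at w = 11/7, a square-root branch point, modulus 11/7.
Branch term (-1/9)*sqrt(1 - w/(9)): its argument vanishes at w = 9, a square-root branch point, modulus 9.
The radius of convergence is the smallest modulus among the singular points: 2/5.
The branch terms are analytic at 2/5 and contribute nothing to the residue; only the rational part matters.
At the order-3 pole 2/5 set g(w) = (w - (2/5))^3*(rational part) = 20/23.
Order-3 pole: residue = g''(a)/2; g''(2/5) = 0, so the residue is 0.
List the singular points by increasing real part (a conjugate pair: the negative imaginary part first).


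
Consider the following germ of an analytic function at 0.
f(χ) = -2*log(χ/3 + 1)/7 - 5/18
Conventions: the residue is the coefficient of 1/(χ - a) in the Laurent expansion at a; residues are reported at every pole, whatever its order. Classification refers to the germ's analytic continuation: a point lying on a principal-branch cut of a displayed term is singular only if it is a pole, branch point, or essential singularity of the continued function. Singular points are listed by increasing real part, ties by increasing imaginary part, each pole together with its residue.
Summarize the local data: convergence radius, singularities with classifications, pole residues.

Radius of convergence at 0: 3.
At -3: a logarithmic branch point.

Branch term (-2/7)*log(1 - χ/(-3)): its argument vanishes at χ = -3, a logarithmic branch point, modulus 3.
The radius of convergence is the smallest modulus among the singular points: 3.


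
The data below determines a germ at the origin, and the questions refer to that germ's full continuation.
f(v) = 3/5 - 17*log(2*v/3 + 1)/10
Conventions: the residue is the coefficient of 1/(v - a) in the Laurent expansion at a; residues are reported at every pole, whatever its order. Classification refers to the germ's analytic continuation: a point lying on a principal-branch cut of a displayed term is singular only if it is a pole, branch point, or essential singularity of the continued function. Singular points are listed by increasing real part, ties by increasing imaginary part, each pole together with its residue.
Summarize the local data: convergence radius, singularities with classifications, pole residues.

Branch term (-17/10)*log(1 - v/(-3/2)): its argument vanishes at v = -3/2, a logarithmic branch point, modulus 3/2.
The radius of convergence is the smallest modulus among the singular points: 3/2.

Radius of convergence at 0: 3/2.
At -3/2: a logarithmic branch point.


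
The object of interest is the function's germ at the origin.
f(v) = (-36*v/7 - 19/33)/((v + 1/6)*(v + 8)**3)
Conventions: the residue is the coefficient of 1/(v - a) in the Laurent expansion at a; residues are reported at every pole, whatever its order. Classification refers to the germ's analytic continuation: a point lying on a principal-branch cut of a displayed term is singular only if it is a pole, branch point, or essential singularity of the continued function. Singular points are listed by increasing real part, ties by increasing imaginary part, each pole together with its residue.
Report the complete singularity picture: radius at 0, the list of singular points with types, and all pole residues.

Radius of convergence at 0: 1/6.
At -8: a pole of order 3; residue -4680/7994371.
At -1/6: a pole of order 1; residue 4680/7994371.

Denominator factor (v + 8)^3: pole of order 3 at -8, modulus 8.
Denominator factor (v + 1/6): pole of order 1 at -1/6, modulus 1/6.
The radius of convergence is the smallest modulus among the singular points: 1/6.
At the order-3 pole -8 set g(v) = (v - (-8))^3*f(v) = (-36*v/7 - 19/33)/(v + 1/6).
Order-3 pole: residue = g''(a)/2; g''(-8) = -9360/7994371, so the residue is -4680/7994371.
At the order-1 pole -1/6 set g(v) = (v - (-1/6))*f(v) = (-36*v/7 - 19/33)/(v + 8)**3.
Simple pole: residue = g(a) at a = -1/6, which is 4680/7994371.
List the singular points by increasing real part (a conjugate pair: the negative imaginary part first).


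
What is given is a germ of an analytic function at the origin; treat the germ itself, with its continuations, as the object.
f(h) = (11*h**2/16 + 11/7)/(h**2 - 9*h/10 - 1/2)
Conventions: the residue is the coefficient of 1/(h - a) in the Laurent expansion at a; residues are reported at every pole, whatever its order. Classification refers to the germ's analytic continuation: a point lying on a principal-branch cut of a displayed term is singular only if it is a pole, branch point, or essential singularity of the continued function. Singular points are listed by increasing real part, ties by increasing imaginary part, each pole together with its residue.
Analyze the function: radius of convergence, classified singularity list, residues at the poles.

Denominator factor (h**2 - 9*h/10 - 1/2): discriminant 281/100, real irrational roots 9/20 + (1/20)*sqrt(281) and 9/20 - (1/20)*sqrt(281); poles of order 1, moduli 9/20 + (1/20)*sqrt(281) and -9/20 + (1/20)*sqrt(281).
The radius of convergence is the smallest modulus among the singular points: -9/20 + (1/20)*sqrt(281).
The factor h**2 - 9*h/10 - 1/2 splits as (h - a)(h - a') with a = 9/20 - (1/20)*sqrt(281), a' = 9/20 + (1/20)*sqrt(281). At the order-1 pole a set g(h) = (h - a)*f(h) = [11*h**2/16 + 11/7] / (h - a').
Simple pole: residue = g(a) at a = 9/20 - (1/20)*sqrt(281), which is 99/320 - (49137/629440)*sqrt(281).
The factor h**2 - 9*h/10 - 1/2 splits as (h - a)(h - a') with a = 9/20 + (1/20)*sqrt(281), a' = 9/20 - (1/20)*sqrt(281). At the order-1 pole a set g(h) = (h - a)*f(h) = [11*h**2/16 + 11/7] / (h - a').
Simple pole: residue = g(a) at a = 9/20 + (1/20)*sqrt(281), which is 99/320 + (49137/629440)*sqrt(281).
List the singular points by increasing real part (a conjugate pair: the negative imaginary part first).

Radius of convergence at 0: -9/20 + (1/20)*sqrt(281).
At 9/20 - (1/20)*sqrt(281): a pole of order 1; residue 99/320 - (49137/629440)*sqrt(281).
At 9/20 + (1/20)*sqrt(281): a pole of order 1; residue 99/320 + (49137/629440)*sqrt(281).
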